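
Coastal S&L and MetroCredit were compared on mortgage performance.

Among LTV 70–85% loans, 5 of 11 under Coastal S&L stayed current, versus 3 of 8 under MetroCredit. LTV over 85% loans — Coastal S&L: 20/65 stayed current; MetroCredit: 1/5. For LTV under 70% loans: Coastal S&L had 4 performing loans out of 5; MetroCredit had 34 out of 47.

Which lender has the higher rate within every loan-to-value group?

Coastal S&L

LTV 70–85%: Coastal S&L 5/11 = 45.5%, MetroCredit 3/8 = 37.5% → Coastal S&L
LTV over 85%: Coastal S&L 20/65 = 30.8%, MetroCredit 1/5 = 20.0% → Coastal S&L
LTV under 70%: Coastal S&L 4/5 = 80.0%, MetroCredit 34/47 = 72.3% → Coastal S&L
Coastal S&L has the higher rate in all 3 groups.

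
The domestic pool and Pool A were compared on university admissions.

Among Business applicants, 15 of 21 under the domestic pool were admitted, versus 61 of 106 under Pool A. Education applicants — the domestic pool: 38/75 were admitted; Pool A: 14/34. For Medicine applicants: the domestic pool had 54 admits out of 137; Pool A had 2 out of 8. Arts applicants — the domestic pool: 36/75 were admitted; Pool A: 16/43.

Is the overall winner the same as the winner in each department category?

Business: the domestic pool 15/21 = 71.4%, Pool A 61/106 = 57.5% → the domestic pool
Education: the domestic pool 38/75 = 50.7%, Pool A 14/34 = 41.2% → the domestic pool
Medicine: the domestic pool 54/137 = 39.4%, Pool A 2/8 = 25.0% → the domestic pool
Arts: the domestic pool 36/75 = 48.0%, Pool A 16/43 = 37.2% → the domestic pool
Overall: the domestic pool 143/308 = 46.4%, Pool A 93/191 = 48.7% → Pool A
The domestic pool wins each department group but Pool A wins overall — the comparison reverses. The domestic pool's applicants skew toward Medicine, which has a lower base rate.

No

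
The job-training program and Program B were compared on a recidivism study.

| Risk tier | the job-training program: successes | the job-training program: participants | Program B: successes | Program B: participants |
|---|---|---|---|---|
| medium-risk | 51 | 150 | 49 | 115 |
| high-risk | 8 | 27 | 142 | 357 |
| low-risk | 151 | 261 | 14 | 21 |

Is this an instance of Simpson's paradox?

Yes

Medium-risk: the job-training program 51/150 = 34.0%, Program B 49/115 = 42.6% → Program B
High-risk: the job-training program 8/27 = 29.6%, Program B 142/357 = 39.8% → Program B
Low-risk: the job-training program 151/261 = 57.9%, Program B 14/21 = 66.7% → Program B
Overall: the job-training program 210/438 = 47.9%, Program B 205/493 = 41.6% → the job-training program
Program B wins each risk group but the job-training program wins overall — the comparison reverses. Program B's participants skew toward high-risk, which has a lower base rate.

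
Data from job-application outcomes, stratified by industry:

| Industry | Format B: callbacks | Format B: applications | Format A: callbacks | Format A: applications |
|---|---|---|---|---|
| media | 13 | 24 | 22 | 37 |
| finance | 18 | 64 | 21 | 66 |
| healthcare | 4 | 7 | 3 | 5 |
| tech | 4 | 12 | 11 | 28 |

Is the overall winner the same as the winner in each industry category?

Media: Format B 13/24 = 54.2%, Format A 22/37 = 59.5% → Format A
Finance: Format B 18/64 = 28.1%, Format A 21/66 = 31.8% → Format A
Healthcare: Format B 4/7 = 57.1%, Format A 3/5 = 60.0% → Format A
Tech: Format B 4/12 = 33.3%, Format A 11/28 = 39.3% → Format A
Overall: Format B 39/107 = 36.4%, Format A 57/136 = 41.9% → Format A
Format A wins overall and in every industry group — no reversal.

Yes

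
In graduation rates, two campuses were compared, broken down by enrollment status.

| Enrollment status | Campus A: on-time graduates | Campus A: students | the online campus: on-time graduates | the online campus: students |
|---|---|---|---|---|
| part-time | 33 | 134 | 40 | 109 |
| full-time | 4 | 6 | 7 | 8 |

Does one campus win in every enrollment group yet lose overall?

No

Part-time: Campus A 33/134 = 24.6%, the online campus 40/109 = 36.7% → the online campus
Full-time: Campus A 4/6 = 66.7%, the online campus 7/8 = 87.5% → the online campus
Overall: Campus A 37/140 = 26.4%, the online campus 47/117 = 40.2% → the online campus
The online campus wins overall and in every enrollment group — no reversal.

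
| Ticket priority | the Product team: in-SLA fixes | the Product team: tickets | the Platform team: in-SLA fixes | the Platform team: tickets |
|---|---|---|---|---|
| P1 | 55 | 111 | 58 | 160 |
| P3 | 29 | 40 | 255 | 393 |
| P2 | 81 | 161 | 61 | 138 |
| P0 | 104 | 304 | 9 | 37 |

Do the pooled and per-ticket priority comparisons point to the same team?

No

P1: the Product team 55/111 = 49.5%, the Platform team 58/160 = 36.2% → the Product team
P3: the Product team 29/40 = 72.5%, the Platform team 255/393 = 64.9% → the Product team
P2: the Product team 81/161 = 50.3%, the Platform team 61/138 = 44.2% → the Product team
P0: the Product team 104/304 = 34.2%, the Platform team 9/37 = 24.3% → the Product team
Overall: the Product team 269/616 = 43.7%, the Platform team 383/728 = 52.6% → the Platform team
The Product team wins each ticket group but the Platform team wins overall — the comparison reverses. The Product team's tickets skew toward P0, which has a lower base rate.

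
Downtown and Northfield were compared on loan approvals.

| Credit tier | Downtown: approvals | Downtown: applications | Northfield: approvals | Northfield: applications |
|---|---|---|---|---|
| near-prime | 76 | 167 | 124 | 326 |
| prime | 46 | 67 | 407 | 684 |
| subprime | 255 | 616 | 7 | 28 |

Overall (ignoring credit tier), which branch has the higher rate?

Northfield

Near-prime: Downtown 76/167 = 45.5%, Northfield 124/326 = 38.0% → Downtown
Prime: Downtown 46/67 = 68.7%, Northfield 407/684 = 59.5% → Downtown
Subprime: Downtown 255/616 = 41.4%, Northfield 7/28 = 25.0% → Downtown
Overall: Downtown 377/850 = 44.4%, Northfield 538/1038 = 51.8% → Northfield
(Downtown wins every credit group but Northfield wins overall — Downtown's applications skew toward the low-rate subprime group.)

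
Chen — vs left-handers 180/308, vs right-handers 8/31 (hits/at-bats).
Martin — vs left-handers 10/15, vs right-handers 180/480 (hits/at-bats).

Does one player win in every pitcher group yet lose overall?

Vs left-handers: Chen 180/308 = 58.4%, Martin 10/15 = 66.7% → Martin
Vs right-handers: Chen 8/31 = 25.8%, Martin 180/480 = 37.5% → Martin
Overall: Chen 188/339 = 55.5%, Martin 190/495 = 38.4% → Chen
Martin wins each pitcher group but Chen wins overall — the comparison reverses. Martin's at-bats skew toward vs right-handers, which has a lower base rate.

Yes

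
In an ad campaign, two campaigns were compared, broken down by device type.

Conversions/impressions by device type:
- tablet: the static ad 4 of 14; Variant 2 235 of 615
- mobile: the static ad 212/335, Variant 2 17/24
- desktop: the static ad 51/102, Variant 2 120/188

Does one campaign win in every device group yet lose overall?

Yes

Tablet: the static ad 4/14 = 28.6%, Variant 2 235/615 = 38.2% → Variant 2
Mobile: the static ad 212/335 = 63.3%, Variant 2 17/24 = 70.8% → Variant 2
Desktop: the static ad 51/102 = 50.0%, Variant 2 120/188 = 63.8% → Variant 2
Overall: the static ad 267/451 = 59.2%, Variant 2 372/827 = 45.0% → the static ad
Variant 2 wins each device group but the static ad wins overall — the comparison reverses. Variant 2's impressions skew toward tablet, which has a lower base rate.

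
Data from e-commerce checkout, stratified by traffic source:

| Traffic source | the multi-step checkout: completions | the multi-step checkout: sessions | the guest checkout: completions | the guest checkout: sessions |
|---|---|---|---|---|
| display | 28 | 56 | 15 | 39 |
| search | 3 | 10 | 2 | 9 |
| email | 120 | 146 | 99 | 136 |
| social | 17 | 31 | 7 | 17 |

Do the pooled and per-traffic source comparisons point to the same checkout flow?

Yes

Display: the multi-step checkout 28/56 = 50.0%, the guest checkout 15/39 = 38.5% → the multi-step checkout
Search: the multi-step checkout 3/10 = 30.0%, the guest checkout 2/9 = 22.2% → the multi-step checkout
Email: the multi-step checkout 120/146 = 82.2%, the guest checkout 99/136 = 72.8% → the multi-step checkout
Social: the multi-step checkout 17/31 = 54.8%, the guest checkout 7/17 = 41.2% → the multi-step checkout
Overall: the multi-step checkout 168/243 = 69.1%, the guest checkout 123/201 = 61.2% → the multi-step checkout
The multi-step checkout wins overall and in every traffic group — no reversal.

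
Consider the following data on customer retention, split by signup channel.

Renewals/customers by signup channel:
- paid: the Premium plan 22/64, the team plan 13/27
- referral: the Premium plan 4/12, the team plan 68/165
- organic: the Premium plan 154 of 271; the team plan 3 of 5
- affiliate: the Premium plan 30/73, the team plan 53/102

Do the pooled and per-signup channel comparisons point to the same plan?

No

Paid: the Premium plan 22/64 = 34.4%, the team plan 13/27 = 48.1% → the team plan
Referral: the Premium plan 4/12 = 33.3%, the team plan 68/165 = 41.2% → the team plan
Organic: the Premium plan 154/271 = 56.8%, the team plan 3/5 = 60.0% → the team plan
Affiliate: the Premium plan 30/73 = 41.1%, the team plan 53/102 = 52.0% → the team plan
Overall: the Premium plan 210/420 = 50.0%, the team plan 137/299 = 45.8% → the Premium plan
The team plan wins each signup group but the Premium plan wins overall — the comparison reverses. The team plan's customers skew toward referral, which has a lower base rate.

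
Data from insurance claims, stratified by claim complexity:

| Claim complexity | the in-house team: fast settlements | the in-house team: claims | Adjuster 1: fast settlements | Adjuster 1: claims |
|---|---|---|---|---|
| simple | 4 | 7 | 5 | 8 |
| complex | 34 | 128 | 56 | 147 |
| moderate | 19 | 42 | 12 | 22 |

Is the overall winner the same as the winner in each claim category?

Yes

Simple: the in-house team 4/7 = 57.1%, Adjuster 1 5/8 = 62.5% → Adjuster 1
Complex: the in-house team 34/128 = 26.6%, Adjuster 1 56/147 = 38.1% → Adjuster 1
Moderate: the in-house team 19/42 = 45.2%, Adjuster 1 12/22 = 54.5% → Adjuster 1
Overall: the in-house team 57/177 = 32.2%, Adjuster 1 73/177 = 41.2% → Adjuster 1
Adjuster 1 wins overall and in every claim group — no reversal.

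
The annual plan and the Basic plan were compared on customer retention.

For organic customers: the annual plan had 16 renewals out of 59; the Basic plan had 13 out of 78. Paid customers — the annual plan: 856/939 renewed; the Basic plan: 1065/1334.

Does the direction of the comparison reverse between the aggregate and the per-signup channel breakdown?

No

Organic: the annual plan 16/59 = 27.1%, the Basic plan 13/78 = 16.7% → the annual plan
Paid: the annual plan 856/939 = 91.2%, the Basic plan 1065/1334 = 79.8% → the annual plan
Overall: the annual plan 872/998 = 87.4%, the Basic plan 1078/1412 = 76.3% → the annual plan
The annual plan wins overall and in every signup group — no reversal.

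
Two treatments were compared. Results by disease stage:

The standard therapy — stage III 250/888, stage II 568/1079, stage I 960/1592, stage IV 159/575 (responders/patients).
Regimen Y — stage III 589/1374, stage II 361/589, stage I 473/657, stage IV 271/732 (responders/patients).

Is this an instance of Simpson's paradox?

No

Stage III: the standard therapy 250/888 = 28.2%, Regimen Y 589/1374 = 42.9% → Regimen Y
Stage II: the standard therapy 568/1079 = 52.6%, Regimen Y 361/589 = 61.3% → Regimen Y
Stage I: the standard therapy 960/1592 = 60.3%, Regimen Y 473/657 = 72.0% → Regimen Y
Stage IV: the standard therapy 159/575 = 27.7%, Regimen Y 271/732 = 37.0% → Regimen Y
Overall: the standard therapy 1937/4134 = 46.9%, Regimen Y 1694/3352 = 50.5% → Regimen Y
Regimen Y wins overall and in every disease group — no reversal.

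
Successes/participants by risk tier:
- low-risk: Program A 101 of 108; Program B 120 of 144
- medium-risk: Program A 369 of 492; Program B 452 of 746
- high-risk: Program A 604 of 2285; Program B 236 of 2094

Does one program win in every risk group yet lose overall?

No

Low-risk: Program A 101/108 = 93.5%, Program B 120/144 = 83.3% → Program A
Medium-risk: Program A 369/492 = 75.0%, Program B 452/746 = 60.6% → Program A
High-risk: Program A 604/2285 = 26.4%, Program B 236/2094 = 11.3% → Program A
Overall: Program A 1074/2885 = 37.2%, Program B 808/2984 = 27.1% → Program A
Program A wins overall and in every risk group — no reversal.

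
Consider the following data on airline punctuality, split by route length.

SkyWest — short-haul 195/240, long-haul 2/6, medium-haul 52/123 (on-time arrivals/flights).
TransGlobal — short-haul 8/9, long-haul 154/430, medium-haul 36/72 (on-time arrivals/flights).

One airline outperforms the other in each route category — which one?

Short-haul: SkyWest 195/240 = 81.2%, TransGlobal 8/9 = 88.9% → TransGlobal
Long-haul: SkyWest 2/6 = 33.3%, TransGlobal 154/430 = 35.8% → TransGlobal
Medium-haul: SkyWest 52/123 = 42.3%, TransGlobal 36/72 = 50.0% → TransGlobal
TransGlobal has the higher rate in all 3 groups.

TransGlobal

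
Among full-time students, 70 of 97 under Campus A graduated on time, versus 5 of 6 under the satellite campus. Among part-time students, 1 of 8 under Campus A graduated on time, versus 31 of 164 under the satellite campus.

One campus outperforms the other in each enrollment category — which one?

the satellite campus

Full-time: Campus A 70/97 = 72.2%, the satellite campus 5/6 = 83.3% → the satellite campus
Part-time: Campus A 1/8 = 12.5%, the satellite campus 31/164 = 18.9% → the satellite campus
The satellite campus has the higher rate in both groups.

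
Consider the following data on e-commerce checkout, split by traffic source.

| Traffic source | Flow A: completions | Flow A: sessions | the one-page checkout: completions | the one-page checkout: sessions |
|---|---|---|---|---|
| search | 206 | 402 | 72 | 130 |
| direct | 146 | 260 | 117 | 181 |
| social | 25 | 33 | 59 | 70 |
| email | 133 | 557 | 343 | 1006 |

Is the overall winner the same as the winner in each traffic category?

Search: Flow A 206/402 = 51.2%, the one-page checkout 72/130 = 55.4% → the one-page checkout
Direct: Flow A 146/260 = 56.2%, the one-page checkout 117/181 = 64.6% → the one-page checkout
Social: Flow A 25/33 = 75.8%, the one-page checkout 59/70 = 84.3% → the one-page checkout
Email: Flow A 133/557 = 23.9%, the one-page checkout 343/1006 = 34.1% → the one-page checkout
Overall: Flow A 510/1252 = 40.7%, the one-page checkout 591/1387 = 42.6% → the one-page checkout
The one-page checkout wins overall and in every traffic group — no reversal.

Yes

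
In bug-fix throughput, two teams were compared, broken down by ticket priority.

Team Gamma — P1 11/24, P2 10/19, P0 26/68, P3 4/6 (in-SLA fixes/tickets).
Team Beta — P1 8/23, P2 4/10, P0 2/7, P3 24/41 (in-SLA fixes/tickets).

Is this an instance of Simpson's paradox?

Yes

P1: Team Gamma 11/24 = 45.8%, Team Beta 8/23 = 34.8% → Team Gamma
P2: Team Gamma 10/19 = 52.6%, Team Beta 4/10 = 40.0% → Team Gamma
P0: Team Gamma 26/68 = 38.2%, Team Beta 2/7 = 28.6% → Team Gamma
P3: Team Gamma 4/6 = 66.7%, Team Beta 24/41 = 58.5% → Team Gamma
Overall: Team Gamma 51/117 = 43.6%, Team Beta 38/81 = 46.9% → Team Beta
Team Gamma wins each ticket group but Team Beta wins overall — the comparison reverses. Team Gamma's tickets skew toward P0, which has a lower base rate.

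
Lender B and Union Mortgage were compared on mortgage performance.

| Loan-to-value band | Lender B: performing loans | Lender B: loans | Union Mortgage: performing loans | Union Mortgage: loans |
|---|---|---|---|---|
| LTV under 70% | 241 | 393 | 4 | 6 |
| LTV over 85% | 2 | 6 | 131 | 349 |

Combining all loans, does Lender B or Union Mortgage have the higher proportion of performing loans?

Lender B

LTV under 70%: Lender B 241/393 = 61.3%, Union Mortgage 4/6 = 66.7% → Union Mortgage
LTV over 85%: Lender B 2/6 = 33.3%, Union Mortgage 131/349 = 37.5% → Union Mortgage
Overall: Lender B 243/399 = 60.9%, Union Mortgage 135/355 = 38.0% → Lender B
(Union Mortgage wins every loan-to-value group but Lender B wins overall — Union Mortgage's loans skew toward the low-rate LTV over 85% group.)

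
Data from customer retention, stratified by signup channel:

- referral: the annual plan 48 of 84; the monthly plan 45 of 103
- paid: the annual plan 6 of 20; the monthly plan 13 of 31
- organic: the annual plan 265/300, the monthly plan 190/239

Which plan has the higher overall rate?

Referral: the annual plan 48/84 = 57.1%, the monthly plan 45/103 = 43.7% → the annual plan
Paid: the annual plan 6/20 = 30.0%, the monthly plan 13/31 = 41.9% → the monthly plan
Organic: the annual plan 265/300 = 88.3%, the monthly plan 190/239 = 79.5% → the annual plan
Overall: the annual plan 319/404 = 79.0%, the monthly plan 248/373 = 66.5% → the annual plan
(Neither sweeps every signup group, but the annual plan has the higher pooled rate.)

the annual plan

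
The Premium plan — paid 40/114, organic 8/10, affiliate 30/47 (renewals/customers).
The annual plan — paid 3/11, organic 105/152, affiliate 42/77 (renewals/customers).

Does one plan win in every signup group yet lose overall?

Paid: the Premium plan 40/114 = 35.1%, the annual plan 3/11 = 27.3% → the Premium plan
Organic: the Premium plan 8/10 = 80.0%, the annual plan 105/152 = 69.1% → the Premium plan
Affiliate: the Premium plan 30/47 = 63.8%, the annual plan 42/77 = 54.5% → the Premium plan
Overall: the Premium plan 78/171 = 45.6%, the annual plan 150/240 = 62.5% → the annual plan
The Premium plan wins each signup group but the annual plan wins overall — the comparison reverses. The Premium plan's customers skew toward paid, which has a lower base rate.

Yes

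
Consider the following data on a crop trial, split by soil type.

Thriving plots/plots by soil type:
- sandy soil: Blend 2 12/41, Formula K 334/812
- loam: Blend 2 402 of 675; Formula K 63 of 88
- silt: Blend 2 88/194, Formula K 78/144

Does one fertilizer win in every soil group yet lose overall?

Yes

Sandy soil: Blend 2 12/41 = 29.3%, Formula K 334/812 = 41.1% → Formula K
Loam: Blend 2 402/675 = 59.6%, Formula K 63/88 = 71.6% → Formula K
Silt: Blend 2 88/194 = 45.4%, Formula K 78/144 = 54.2% → Formula K
Overall: Blend 2 502/910 = 55.2%, Formula K 475/1044 = 45.5% → Blend 2
Formula K wins each soil group but Blend 2 wins overall — the comparison reverses. Formula K's plots skew toward sandy soil, which has a lower base rate.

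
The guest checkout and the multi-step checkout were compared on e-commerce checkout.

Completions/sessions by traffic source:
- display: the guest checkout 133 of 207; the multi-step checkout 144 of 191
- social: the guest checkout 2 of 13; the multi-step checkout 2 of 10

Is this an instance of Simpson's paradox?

No

Display: the guest checkout 133/207 = 64.3%, the multi-step checkout 144/191 = 75.4% → the multi-step checkout
Social: the guest checkout 2/13 = 15.4%, the multi-step checkout 2/10 = 20.0% → the multi-step checkout
Overall: the guest checkout 135/220 = 61.4%, the multi-step checkout 146/201 = 72.6% → the multi-step checkout
The multi-step checkout wins overall and in every traffic group — no reversal.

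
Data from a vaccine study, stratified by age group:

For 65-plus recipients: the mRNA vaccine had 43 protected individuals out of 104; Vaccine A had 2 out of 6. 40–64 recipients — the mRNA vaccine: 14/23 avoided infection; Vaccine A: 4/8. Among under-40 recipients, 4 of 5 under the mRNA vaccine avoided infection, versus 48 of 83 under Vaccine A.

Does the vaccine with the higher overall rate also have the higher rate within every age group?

No

65-plus: the mRNA vaccine 43/104 = 41.3%, Vaccine A 2/6 = 33.3% → the mRNA vaccine
40–64: the mRNA vaccine 14/23 = 60.9%, Vaccine A 4/8 = 50.0% → the mRNA vaccine
Under-40: the mRNA vaccine 4/5 = 80.0%, Vaccine A 48/83 = 57.8% → the mRNA vaccine
Overall: the mRNA vaccine 61/132 = 46.2%, Vaccine A 54/97 = 55.7% → Vaccine A
The mRNA vaccine wins each age group but Vaccine A wins overall — the comparison reverses. The mRNA vaccine's recipients skew toward 65-plus, which has a lower base rate.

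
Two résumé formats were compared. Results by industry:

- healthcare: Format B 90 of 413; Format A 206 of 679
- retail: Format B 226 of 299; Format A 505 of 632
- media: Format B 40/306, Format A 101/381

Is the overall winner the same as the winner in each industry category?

Healthcare: Format B 90/413 = 21.8%, Format A 206/679 = 30.3% → Format A
Retail: Format B 226/299 = 75.6%, Format A 505/632 = 79.9% → Format A
Media: Format B 40/306 = 13.1%, Format A 101/381 = 26.5% → Format A
Overall: Format B 356/1018 = 35.0%, Format A 812/1692 = 48.0% → Format A
Format A wins overall and in every industry group — no reversal.

Yes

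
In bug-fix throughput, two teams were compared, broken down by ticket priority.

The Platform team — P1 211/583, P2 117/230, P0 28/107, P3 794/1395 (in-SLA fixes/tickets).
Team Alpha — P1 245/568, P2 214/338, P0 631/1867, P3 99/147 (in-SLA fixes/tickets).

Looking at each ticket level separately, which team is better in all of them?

Team Alpha

P1: the Platform team 211/583 = 36.2%, Team Alpha 245/568 = 43.1% → Team Alpha
P2: the Platform team 117/230 = 50.9%, Team Alpha 214/338 = 63.3% → Team Alpha
P0: the Platform team 28/107 = 26.2%, Team Alpha 631/1867 = 33.8% → Team Alpha
P3: the Platform team 794/1395 = 56.9%, Team Alpha 99/147 = 67.3% → Team Alpha
Team Alpha has the higher rate in all 4 groups.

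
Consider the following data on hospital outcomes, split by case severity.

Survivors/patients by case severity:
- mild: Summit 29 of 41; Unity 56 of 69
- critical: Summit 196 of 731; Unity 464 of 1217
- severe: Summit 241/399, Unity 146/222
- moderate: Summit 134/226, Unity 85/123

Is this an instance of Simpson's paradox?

Mild: Summit 29/41 = 70.7%, Unity 56/69 = 81.2% → Unity
Critical: Summit 196/731 = 26.8%, Unity 464/1217 = 38.1% → Unity
Severe: Summit 241/399 = 60.4%, Unity 146/222 = 65.8% → Unity
Moderate: Summit 134/226 = 59.3%, Unity 85/123 = 69.1% → Unity
Overall: Summit 600/1397 = 42.9%, Unity 751/1631 = 46.0% → Unity
Unity wins overall and in every case group — no reversal.

No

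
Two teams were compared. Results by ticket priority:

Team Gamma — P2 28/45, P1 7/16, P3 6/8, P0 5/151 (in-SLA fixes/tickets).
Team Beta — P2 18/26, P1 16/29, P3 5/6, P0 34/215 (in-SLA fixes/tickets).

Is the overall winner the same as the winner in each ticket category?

Yes

P2: Team Gamma 28/45 = 62.2%, Team Beta 18/26 = 69.2% → Team Beta
P1: Team Gamma 7/16 = 43.8%, Team Beta 16/29 = 55.2% → Team Beta
P3: Team Gamma 6/8 = 75.0%, Team Beta 5/6 = 83.3% → Team Beta
P0: Team Gamma 5/151 = 3.3%, Team Beta 34/215 = 15.8% → Team Beta
Overall: Team Gamma 46/220 = 20.9%, Team Beta 73/276 = 26.4% → Team Beta
Team Beta wins overall and in every ticket group — no reversal.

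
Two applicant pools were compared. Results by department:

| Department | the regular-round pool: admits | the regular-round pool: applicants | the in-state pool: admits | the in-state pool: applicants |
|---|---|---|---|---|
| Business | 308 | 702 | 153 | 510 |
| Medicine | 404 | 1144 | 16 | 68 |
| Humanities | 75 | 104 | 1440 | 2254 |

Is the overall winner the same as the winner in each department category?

No

Business: the regular-round pool 308/702 = 43.9%, the in-state pool 153/510 = 30.0% → the regular-round pool
Medicine: the regular-round pool 404/1144 = 35.3%, the in-state pool 16/68 = 23.5% → the regular-round pool
Humanities: the regular-round pool 75/104 = 72.1%, the in-state pool 1440/2254 = 63.9% → the regular-round pool
Overall: the regular-round pool 787/1950 = 40.4%, the in-state pool 1609/2832 = 56.8% → the in-state pool
The regular-round pool wins each department group but the in-state pool wins overall — the comparison reverses. The regular-round pool's applicants skew toward Medicine, which has a lower base rate.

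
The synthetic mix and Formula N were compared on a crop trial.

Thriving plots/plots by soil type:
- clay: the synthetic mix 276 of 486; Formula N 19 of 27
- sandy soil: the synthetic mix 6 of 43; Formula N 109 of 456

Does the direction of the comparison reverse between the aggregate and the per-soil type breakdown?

Clay: the synthetic mix 276/486 = 56.8%, Formula N 19/27 = 70.4% → Formula N
Sandy soil: the synthetic mix 6/43 = 14.0%, Formula N 109/456 = 23.9% → Formula N
Overall: the synthetic mix 282/529 = 53.3%, Formula N 128/483 = 26.5% → the synthetic mix
Formula N wins each soil group but the synthetic mix wins overall — the comparison reverses. Formula N's plots skew toward sandy soil, which has a lower base rate.

Yes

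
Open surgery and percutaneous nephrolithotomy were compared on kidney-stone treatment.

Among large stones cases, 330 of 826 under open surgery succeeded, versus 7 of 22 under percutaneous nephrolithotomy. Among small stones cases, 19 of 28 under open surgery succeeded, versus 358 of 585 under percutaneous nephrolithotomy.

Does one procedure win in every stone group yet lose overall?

Large stones: open surgery 330/826 = 40.0%, percutaneous nephrolithotomy 7/22 = 31.8% → open surgery
Small stones: open surgery 19/28 = 67.9%, percutaneous nephrolithotomy 358/585 = 61.2% → open surgery
Overall: open surgery 349/854 = 40.9%, percutaneous nephrolithotomy 365/607 = 60.1% → percutaneous nephrolithotomy
Open surgery wins each stone group but percutaneous nephrolithotomy wins overall — the comparison reverses. Open surgery's cases skew toward large stones, which has a lower base rate.

Yes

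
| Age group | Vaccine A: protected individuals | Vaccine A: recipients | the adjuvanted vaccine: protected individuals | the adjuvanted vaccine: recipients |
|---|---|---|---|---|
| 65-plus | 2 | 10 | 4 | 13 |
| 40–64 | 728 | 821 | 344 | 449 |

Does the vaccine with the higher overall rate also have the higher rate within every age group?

No

65-plus: Vaccine A 2/10 = 20.0%, the adjuvanted vaccine 4/13 = 30.8% → the adjuvanted vaccine
40–64: Vaccine A 728/821 = 88.7%, the adjuvanted vaccine 344/449 = 76.6% → Vaccine A
Overall: Vaccine A 730/831 = 87.8%, the adjuvanted vaccine 348/462 = 75.3% → Vaccine A
Neither sweeps: Vaccine A wins 1 of 2 groups, the adjuvanted vaccine wins 1. Vaccine A wins overall but not every group — no Simpson reversal.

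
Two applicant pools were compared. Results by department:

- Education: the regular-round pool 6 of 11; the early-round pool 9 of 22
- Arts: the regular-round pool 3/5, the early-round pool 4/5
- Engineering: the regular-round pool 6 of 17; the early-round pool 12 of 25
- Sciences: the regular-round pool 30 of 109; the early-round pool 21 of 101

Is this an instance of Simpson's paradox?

Education: the regular-round pool 6/11 = 54.5%, the early-round pool 9/22 = 40.9% → the regular-round pool
Arts: the regular-round pool 3/5 = 60.0%, the early-round pool 4/5 = 80.0% → the early-round pool
Engineering: the regular-round pool 6/17 = 35.3%, the early-round pool 12/25 = 48.0% → the early-round pool
Sciences: the regular-round pool 30/109 = 27.5%, the early-round pool 21/101 = 20.8% → the regular-round pool
Overall: the regular-round pool 45/142 = 31.7%, the early-round pool 46/153 = 30.1% → the regular-round pool
Neither sweeps: the regular-round pool wins 2 of 4 groups, the early-round pool wins 2. The regular-round pool wins overall but not every group — no Simpson reversal.

No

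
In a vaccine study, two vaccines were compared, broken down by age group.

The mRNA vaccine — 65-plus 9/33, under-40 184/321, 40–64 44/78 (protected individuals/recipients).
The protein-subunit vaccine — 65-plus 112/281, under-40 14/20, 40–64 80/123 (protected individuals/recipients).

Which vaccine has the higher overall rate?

65-plus: the mRNA vaccine 9/33 = 27.3%, the protein-subunit vaccine 112/281 = 39.9% → the protein-subunit vaccine
Under-40: the mRNA vaccine 184/321 = 57.3%, the protein-subunit vaccine 14/20 = 70.0% → the protein-subunit vaccine
40–64: the mRNA vaccine 44/78 = 56.4%, the protein-subunit vaccine 80/123 = 65.0% → the protein-subunit vaccine
Overall: the mRNA vaccine 237/432 = 54.9%, the protein-subunit vaccine 206/424 = 48.6% → the mRNA vaccine
(The protein-subunit vaccine wins every age group but the mRNA vaccine wins overall — the protein-subunit vaccine's recipients skew toward the low-rate 65-plus group.)

the mRNA vaccine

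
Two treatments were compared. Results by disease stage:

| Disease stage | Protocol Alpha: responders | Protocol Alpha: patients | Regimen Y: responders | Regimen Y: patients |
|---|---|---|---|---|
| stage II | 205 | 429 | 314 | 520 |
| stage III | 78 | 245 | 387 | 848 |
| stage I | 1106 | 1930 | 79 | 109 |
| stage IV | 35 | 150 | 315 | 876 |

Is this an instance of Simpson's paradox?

Yes

Stage II: Protocol Alpha 205/429 = 47.8%, Regimen Y 314/520 = 60.4% → Regimen Y
Stage III: Protocol Alpha 78/245 = 31.8%, Regimen Y 387/848 = 45.6% → Regimen Y
Stage I: Protocol Alpha 1106/1930 = 57.3%, Regimen Y 79/109 = 72.5% → Regimen Y
Stage IV: Protocol Alpha 35/150 = 23.3%, Regimen Y 315/876 = 36.0% → Regimen Y
Overall: Protocol Alpha 1424/2754 = 51.7%, Regimen Y 1095/2353 = 46.5% → Protocol Alpha
Regimen Y wins each disease group but Protocol Alpha wins overall — the comparison reverses. Regimen Y's patients skew toward stage IV, which has a lower base rate.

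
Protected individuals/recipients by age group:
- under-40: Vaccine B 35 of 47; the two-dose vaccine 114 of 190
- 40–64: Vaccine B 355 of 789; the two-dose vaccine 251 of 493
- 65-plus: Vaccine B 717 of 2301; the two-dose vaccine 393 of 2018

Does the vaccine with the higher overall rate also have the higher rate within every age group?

Under-40: Vaccine B 35/47 = 74.5%, the two-dose vaccine 114/190 = 60.0% → Vaccine B
40–64: Vaccine B 355/789 = 45.0%, the two-dose vaccine 251/493 = 50.9% → the two-dose vaccine
65-plus: Vaccine B 717/2301 = 31.2%, the two-dose vaccine 393/2018 = 19.5% → Vaccine B
Overall: Vaccine B 1107/3137 = 35.3%, the two-dose vaccine 758/2701 = 28.1% → Vaccine B
Neither sweeps: Vaccine B wins 2 of 3 groups, the two-dose vaccine wins 1. Vaccine B wins overall but not every group — no Simpson reversal.

No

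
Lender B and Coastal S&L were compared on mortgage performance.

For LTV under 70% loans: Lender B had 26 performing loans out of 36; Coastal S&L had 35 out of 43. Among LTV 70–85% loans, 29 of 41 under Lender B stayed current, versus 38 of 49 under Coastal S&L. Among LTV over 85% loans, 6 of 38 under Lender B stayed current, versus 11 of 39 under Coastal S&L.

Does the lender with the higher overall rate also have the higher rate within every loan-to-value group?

LTV under 70%: Lender B 26/36 = 72.2%, Coastal S&L 35/43 = 81.4% → Coastal S&L
LTV 70–85%: Lender B 29/41 = 70.7%, Coastal S&L 38/49 = 77.6% → Coastal S&L
LTV over 85%: Lender B 6/38 = 15.8%, Coastal S&L 11/39 = 28.2% → Coastal S&L
Overall: Lender B 61/115 = 53.0%, Coastal S&L 84/131 = 64.1% → Coastal S&L
Coastal S&L wins overall and in every loan-to-value group — no reversal.

Yes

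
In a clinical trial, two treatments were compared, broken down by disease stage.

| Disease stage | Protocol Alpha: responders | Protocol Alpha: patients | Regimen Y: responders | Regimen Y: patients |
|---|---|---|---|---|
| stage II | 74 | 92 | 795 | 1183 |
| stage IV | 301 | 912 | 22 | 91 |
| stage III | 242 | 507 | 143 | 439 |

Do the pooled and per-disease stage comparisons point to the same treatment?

Stage II: Protocol Alpha 74/92 = 80.4%, Regimen Y 795/1183 = 67.2% → Protocol Alpha
Stage IV: Protocol Alpha 301/912 = 33.0%, Regimen Y 22/91 = 24.2% → Protocol Alpha
Stage III: Protocol Alpha 242/507 = 47.7%, Regimen Y 143/439 = 32.6% → Protocol Alpha
Overall: Protocol Alpha 617/1511 = 40.8%, Regimen Y 960/1713 = 56.0% → Regimen Y
Protocol Alpha wins each disease group but Regimen Y wins overall — the comparison reverses. Protocol Alpha's patients skew toward stage IV, which has a lower base rate.

No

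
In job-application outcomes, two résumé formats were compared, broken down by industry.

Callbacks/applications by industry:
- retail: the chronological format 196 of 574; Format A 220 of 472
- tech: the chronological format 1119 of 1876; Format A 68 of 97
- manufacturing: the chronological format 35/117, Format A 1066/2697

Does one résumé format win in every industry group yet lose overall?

Yes

Retail: the chronological format 196/574 = 34.1%, Format A 220/472 = 46.6% → Format A
Tech: the chronological format 1119/1876 = 59.6%, Format A 68/97 = 70.1% → Format A
Manufacturing: the chronological format 35/117 = 29.9%, Format A 1066/2697 = 39.5% → Format A
Overall: the chronological format 1350/2567 = 52.6%, Format A 1354/3266 = 41.5% → the chronological format
Format A wins each industry group but the chronological format wins overall — the comparison reverses. Format A's applications skew toward manufacturing, which has a lower base rate.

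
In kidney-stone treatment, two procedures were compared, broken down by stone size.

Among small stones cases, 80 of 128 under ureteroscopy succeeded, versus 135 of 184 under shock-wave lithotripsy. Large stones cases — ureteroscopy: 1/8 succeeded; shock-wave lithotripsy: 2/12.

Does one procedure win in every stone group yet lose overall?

Small stones: ureteroscopy 80/128 = 62.5%, shock-wave lithotripsy 135/184 = 73.4% → shock-wave lithotripsy
Large stones: ureteroscopy 1/8 = 12.5%, shock-wave lithotripsy 2/12 = 16.7% → shock-wave lithotripsy
Overall: ureteroscopy 81/136 = 59.6%, shock-wave lithotripsy 137/196 = 69.9% → shock-wave lithotripsy
Shock-wave lithotripsy wins overall and in every stone group — no reversal.

No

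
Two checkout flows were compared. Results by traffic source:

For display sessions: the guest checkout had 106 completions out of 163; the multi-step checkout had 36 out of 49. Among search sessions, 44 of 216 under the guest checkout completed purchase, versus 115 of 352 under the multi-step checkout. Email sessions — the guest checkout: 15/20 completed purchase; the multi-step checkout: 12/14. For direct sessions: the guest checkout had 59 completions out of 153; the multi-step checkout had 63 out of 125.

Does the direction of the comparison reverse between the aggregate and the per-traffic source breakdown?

Display: the guest checkout 106/163 = 65.0%, the multi-step checkout 36/49 = 73.5% → the multi-step checkout
Search: the guest checkout 44/216 = 20.4%, the multi-step checkout 115/352 = 32.7% → the multi-step checkout
Email: the guest checkout 15/20 = 75.0%, the multi-step checkout 12/14 = 85.7% → the multi-step checkout
Direct: the guest checkout 59/153 = 38.6%, the multi-step checkout 63/125 = 50.4% → the multi-step checkout
Overall: the guest checkout 224/552 = 40.6%, the multi-step checkout 226/540 = 41.9% → the multi-step checkout
The multi-step checkout wins overall and in every traffic group — no reversal.

No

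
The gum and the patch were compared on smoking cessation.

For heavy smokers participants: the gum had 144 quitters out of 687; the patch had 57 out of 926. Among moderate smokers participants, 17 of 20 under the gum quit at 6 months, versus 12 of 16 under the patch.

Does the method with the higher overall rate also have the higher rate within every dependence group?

Yes

Heavy smokers: the gum 144/687 = 21.0%, the patch 57/926 = 6.2% → the gum
Moderate smokers: the gum 17/20 = 85.0%, the patch 12/16 = 75.0% → the gum
Overall: the gum 161/707 = 22.8%, the patch 69/942 = 7.3% → the gum
The gum wins overall and in every dependence group — no reversal.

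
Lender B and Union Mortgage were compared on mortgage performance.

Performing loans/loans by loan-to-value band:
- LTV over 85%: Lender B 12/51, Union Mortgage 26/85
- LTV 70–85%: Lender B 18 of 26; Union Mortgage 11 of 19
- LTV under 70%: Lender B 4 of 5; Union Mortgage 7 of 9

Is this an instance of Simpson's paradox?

LTV over 85%: Lender B 12/51 = 23.5%, Union Mortgage 26/85 = 30.6% → Union Mortgage
LTV 70–85%: Lender B 18/26 = 69.2%, Union Mortgage 11/19 = 57.9% → Lender B
LTV under 70%: Lender B 4/5 = 80.0%, Union Mortgage 7/9 = 77.8% → Lender B
Overall: Lender B 34/82 = 41.5%, Union Mortgage 44/113 = 38.9% → Lender B
Neither sweeps: Lender B wins 2 of 3 groups, Union Mortgage wins 1. Lender B wins overall but not every group — no Simpson reversal.

No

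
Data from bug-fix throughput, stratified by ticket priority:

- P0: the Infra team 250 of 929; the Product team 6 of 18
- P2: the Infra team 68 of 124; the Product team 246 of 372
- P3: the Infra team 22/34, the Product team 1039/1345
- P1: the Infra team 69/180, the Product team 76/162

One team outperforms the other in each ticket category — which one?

the Product team

P0: the Infra team 250/929 = 26.9%, the Product team 6/18 = 33.3% → the Product team
P2: the Infra team 68/124 = 54.8%, the Product team 246/372 = 66.1% → the Product team
P3: the Infra team 22/34 = 64.7%, the Product team 1039/1345 = 77.2% → the Product team
P1: the Infra team 69/180 = 38.3%, the Product team 76/162 = 46.9% → the Product team
The Product team has the higher rate in all 4 groups.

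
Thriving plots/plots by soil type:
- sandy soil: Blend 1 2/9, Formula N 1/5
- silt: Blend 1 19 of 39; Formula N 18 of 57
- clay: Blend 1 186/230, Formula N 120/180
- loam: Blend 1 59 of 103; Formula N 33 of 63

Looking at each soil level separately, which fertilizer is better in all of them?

Blend 1

Sandy soil: Blend 1 2/9 = 22.2%, Formula N 1/5 = 20.0% → Blend 1
Silt: Blend 1 19/39 = 48.7%, Formula N 18/57 = 31.6% → Blend 1
Clay: Blend 1 186/230 = 80.9%, Formula N 120/180 = 66.7% → Blend 1
Loam: Blend 1 59/103 = 57.3%, Formula N 33/63 = 52.4% → Blend 1
Blend 1 has the higher rate in all 4 groups.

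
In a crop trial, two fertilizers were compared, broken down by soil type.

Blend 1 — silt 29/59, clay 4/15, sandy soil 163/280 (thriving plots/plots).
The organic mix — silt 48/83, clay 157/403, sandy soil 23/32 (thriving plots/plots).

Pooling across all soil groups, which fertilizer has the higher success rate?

Blend 1

Silt: Blend 1 29/59 = 49.2%, the organic mix 48/83 = 57.8% → the organic mix
Clay: Blend 1 4/15 = 26.7%, the organic mix 157/403 = 39.0% → the organic mix
Sandy soil: Blend 1 163/280 = 58.2%, the organic mix 23/32 = 71.9% → the organic mix
Overall: Blend 1 196/354 = 55.4%, the organic mix 228/518 = 44.0% → Blend 1
(The organic mix wins every soil group but Blend 1 wins overall — the organic mix's plots skew toward the low-rate clay group.)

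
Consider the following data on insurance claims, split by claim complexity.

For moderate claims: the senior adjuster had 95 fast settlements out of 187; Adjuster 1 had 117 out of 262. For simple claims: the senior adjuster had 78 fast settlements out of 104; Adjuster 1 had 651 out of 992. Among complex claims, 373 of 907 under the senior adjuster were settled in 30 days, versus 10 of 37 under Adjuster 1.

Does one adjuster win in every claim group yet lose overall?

Moderate: the senior adjuster 95/187 = 50.8%, Adjuster 1 117/262 = 44.7% → the senior adjuster
Simple: the senior adjuster 78/104 = 75.0%, Adjuster 1 651/992 = 65.6% → the senior adjuster
Complex: the senior adjuster 373/907 = 41.1%, Adjuster 1 10/37 = 27.0% → the senior adjuster
Overall: the senior adjuster 546/1198 = 45.6%, Adjuster 1 778/1291 = 60.3% → Adjuster 1
The senior adjuster wins each claim group but Adjuster 1 wins overall — the comparison reverses. The senior adjuster's claims skew toward complex, which has a lower base rate.

Yes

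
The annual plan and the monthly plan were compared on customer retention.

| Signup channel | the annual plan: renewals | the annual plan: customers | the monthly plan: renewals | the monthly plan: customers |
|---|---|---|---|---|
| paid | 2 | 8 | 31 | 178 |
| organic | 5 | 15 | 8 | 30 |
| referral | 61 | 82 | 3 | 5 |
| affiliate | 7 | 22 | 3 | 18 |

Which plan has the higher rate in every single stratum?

Paid: the annual plan 2/8 = 25.0%, the monthly plan 31/178 = 17.4% → the annual plan
Organic: the annual plan 5/15 = 33.3%, the monthly plan 8/30 = 26.7% → the annual plan
Referral: the annual plan 61/82 = 74.4%, the monthly plan 3/5 = 60.0% → the annual plan
Affiliate: the annual plan 7/22 = 31.8%, the monthly plan 3/18 = 16.7% → the annual plan
The annual plan has the higher rate in all 4 groups.

the annual plan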